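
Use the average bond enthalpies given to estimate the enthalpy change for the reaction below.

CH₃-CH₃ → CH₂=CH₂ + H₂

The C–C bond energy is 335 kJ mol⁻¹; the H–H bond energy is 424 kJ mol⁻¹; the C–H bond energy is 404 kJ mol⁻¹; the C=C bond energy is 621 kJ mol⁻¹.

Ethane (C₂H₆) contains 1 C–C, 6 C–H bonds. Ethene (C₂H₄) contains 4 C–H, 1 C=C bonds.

Bonds broken (reactants):
  C–C: 1 × 335 = 335
  C–H: 6 × 404 = 2424
  Σ(broken) = 2759 kJ
Bonds formed (products):
  C–H: 4 × 404 = 1616
  C=C: 1 × 621 = 621
  H–H: 1 × 424 = 424
  Σ(formed) = 2661 kJ
ΔH = Σ(broken) − Σ(formed) = 2759 − 2661 = +98 kJ

ΔH ≈ +98 kJ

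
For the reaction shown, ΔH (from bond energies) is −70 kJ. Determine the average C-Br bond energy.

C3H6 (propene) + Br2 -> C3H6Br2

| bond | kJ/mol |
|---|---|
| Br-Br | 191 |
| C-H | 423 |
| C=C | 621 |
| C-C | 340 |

D(C-Br) ≈ 271 kJ/mol

Let D be the C-Br bond energy.
Σ(broken) = 1×191 + 1×340 + 6×423 + 1×621 = 3690
Σ(formed) = 2×D + 2×340 + 6×423 = 3218 + 2D
ΔH = Σ(broken) − Σ(formed) = (3690) − (3218 + 2D) = +472 − 2D
Setting this equal to −70 kJ gives 2D = 542, so D = 271 kJ/mol.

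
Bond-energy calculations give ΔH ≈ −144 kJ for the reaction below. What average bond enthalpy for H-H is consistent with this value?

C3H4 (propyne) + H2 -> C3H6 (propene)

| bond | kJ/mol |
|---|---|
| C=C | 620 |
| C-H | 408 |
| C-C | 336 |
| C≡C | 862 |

D(H-H) ≈ 430 kJ/mol

Let D be the H-H bond energy.
Σ(broken) = 1×862 + 1×336 + 4×408 + 1×D = 2830 + D
Σ(formed) = 1×336 + 6×408 + 1×620 = 3404
ΔH = Σ(broken) − Σ(formed) = (2830 + D) − (3404) = −574 + D
Setting this equal to −144 kJ gives D = 430 kJ/mol.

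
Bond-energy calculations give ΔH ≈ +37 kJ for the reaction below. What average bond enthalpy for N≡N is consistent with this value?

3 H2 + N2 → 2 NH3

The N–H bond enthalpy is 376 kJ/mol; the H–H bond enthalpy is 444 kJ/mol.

Let D be the N≡N bond energy.
Σ(broken) = 3×444 + 1×D = 1332 + D
Σ(formed) = 6×376 = 2256
ΔH = Σ(broken) − Σ(formed) = (1332 + D) − (2256) = −924 + D
Setting this equal to +37 kJ gives D = 961 kJ/mol.

D(N≡N) ≈ 961 kJ/mol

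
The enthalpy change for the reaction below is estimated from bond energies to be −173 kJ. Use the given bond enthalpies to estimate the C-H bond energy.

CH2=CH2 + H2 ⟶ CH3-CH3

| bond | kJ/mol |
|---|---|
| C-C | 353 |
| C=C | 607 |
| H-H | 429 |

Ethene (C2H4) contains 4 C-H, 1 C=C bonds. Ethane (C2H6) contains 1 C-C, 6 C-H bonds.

Let D be the C-H bond energy.
Σ(broken) = 4×D + 1×607 + 1×429 = 1036 + 4D
Σ(formed) = 1×353 + 6×D = 353 + 6D
ΔH = Σ(broken) − Σ(formed) = (1036 + 4D) − (353 + 6D) = +683 − 2D
Setting this equal to −173 kJ gives 2D = 856, so D = 428 kJ/mol.

D(C-H) ≈ 428 kJ/mol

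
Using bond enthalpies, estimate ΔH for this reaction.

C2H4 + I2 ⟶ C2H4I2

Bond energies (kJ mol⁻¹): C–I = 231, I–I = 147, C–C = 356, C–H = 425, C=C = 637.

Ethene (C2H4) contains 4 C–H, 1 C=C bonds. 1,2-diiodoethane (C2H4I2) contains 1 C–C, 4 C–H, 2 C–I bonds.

Bonds broken (reactants):
  C–H: 4 × 425 = 1700
  C=C: 1 × 637 = 637
  I–I: 1 × 147 = 147
  Σ(broken) = 2484 kJ
Bonds formed (products):
  C–C: 1 × 356 = 356
  C–H: 4 × 425 = 1700
  C–I: 2 × 231 = 462
  Σ(formed) = 2518 kJ
ΔH = Σ(broken) − Σ(formed) = 2484 − 2518 = −34 kJ

ΔH ≈ −34 kJ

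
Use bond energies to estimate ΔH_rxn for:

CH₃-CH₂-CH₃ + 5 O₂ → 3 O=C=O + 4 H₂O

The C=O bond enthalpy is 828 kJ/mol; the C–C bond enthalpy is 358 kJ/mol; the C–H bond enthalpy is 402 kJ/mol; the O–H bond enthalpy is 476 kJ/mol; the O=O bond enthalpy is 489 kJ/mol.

ΔH ≈ −2399 kJ

Bonds broken (reactants):
  C–C: 2 × 358 = 716
  C–H: 8 × 402 = 3216
  O=O: 5 × 489 = 2445
  Σ(broken) = 6377 kJ
Bonds formed (products):
  C=O: 6 × 828 = 4968
  O–H: 8 × 476 = 3808
  Σ(formed) = 8776 kJ
ΔH = Σ(broken) − Σ(formed) = 6377 − 8776 = −2399 kJ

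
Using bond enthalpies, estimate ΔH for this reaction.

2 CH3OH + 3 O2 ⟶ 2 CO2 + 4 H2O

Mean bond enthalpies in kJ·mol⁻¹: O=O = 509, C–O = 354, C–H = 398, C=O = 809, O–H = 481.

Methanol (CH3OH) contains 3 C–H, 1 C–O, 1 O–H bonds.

Bonds broken (reactants):
  C–H: 6 × 398 = 2388
  C–O: 2 × 354 = 708
  O–H: 2 × 481 = 962
  O=O: 3 × 509 = 1527
  Σ(broken) = 5585 kJ
Bonds formed (products):
  C=O: 4 × 809 = 3236
  O–H: 8 × 481 = 3848
  Σ(formed) = 7084 kJ
ΔH = Σ(broken) − Σ(formed) = 5585 − 7084 = −1499 kJ

ΔH ≈ −1499 kJ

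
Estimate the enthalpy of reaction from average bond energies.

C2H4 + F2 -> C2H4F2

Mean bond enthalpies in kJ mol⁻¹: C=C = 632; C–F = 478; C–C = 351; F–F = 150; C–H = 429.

ΔH ≈ −525 kJ

Bonds broken (reactants):
  C–H: 4 × 429 = 1716
  C=C: 1 × 632 = 632
  F–F: 1 × 150 = 150
  Σ(broken) = 2498 kJ
Bonds formed (products):
  C–C: 1 × 351 = 351
  C–F: 2 × 478 = 956
  C–H: 4 × 429 = 1716
  Σ(formed) = 3023 kJ
ΔH = Σ(broken) − Σ(formed) = 2498 − 3023 = −525 kJ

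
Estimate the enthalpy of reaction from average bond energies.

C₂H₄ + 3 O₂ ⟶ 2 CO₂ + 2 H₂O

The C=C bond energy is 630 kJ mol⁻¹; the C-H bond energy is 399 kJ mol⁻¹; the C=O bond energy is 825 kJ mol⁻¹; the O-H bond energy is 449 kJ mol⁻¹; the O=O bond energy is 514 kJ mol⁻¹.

Bonds broken (reactants):
  C-H: 4 × 399 = 1596
  C=C: 1 × 630 = 630
  O=O: 3 × 514 = 1542
  Σ(broken) = 3768 kJ
Bonds formed (products):
  C=O: 4 × 825 = 3300
  O-H: 4 × 449 = 1796
  Σ(formed) = 5096 kJ
ΔH = Σ(broken) − Σ(formed) = 3768 − 5096 = −1328 kJ

ΔH ≈ −1328 kJ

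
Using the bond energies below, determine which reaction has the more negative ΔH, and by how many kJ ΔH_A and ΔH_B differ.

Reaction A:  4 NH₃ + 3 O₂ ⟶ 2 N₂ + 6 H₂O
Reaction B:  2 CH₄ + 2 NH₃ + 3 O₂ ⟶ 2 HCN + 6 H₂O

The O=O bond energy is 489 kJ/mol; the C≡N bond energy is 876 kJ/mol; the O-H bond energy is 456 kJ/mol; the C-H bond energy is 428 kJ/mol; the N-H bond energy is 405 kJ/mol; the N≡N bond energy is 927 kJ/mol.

Reaction A, by 240 kJ

Reaction A:
  Bonds broken (reactants):
    N-H: 12 × 405 = 4860
    O=O: 3 × 489 = 1467
    Σ(broken) = 6327 kJ
  Bonds formed (products):
    N≡N: 2 × 927 = 1854
    O-H: 12 × 456 = 5472
    Σ(formed) = 7326 kJ
  ΔH_A = 6327 − 7326 = −999 kJ
Reaction B:
  Bonds broken (reactants):
    C-H: 8 × 428 = 3424
    N-H: 6 × 405 = 2430
    O=O: 3 × 489 = 1467
    Σ(broken) = 7321 kJ
  Bonds formed (products):
    C≡N: 2 × 876 = 1752
    C-H: 2 × 428 = 856
    O-H: 12 × 456 = 5472
    Σ(formed) = 8080 kJ
  ΔH_B = 7321 − 8080 = −759 kJ
ΔH_A − ΔH_B = −240 kJ, so reaction A has the more negative ΔH; |ΔH_A − ΔH_B| = 240 kJ.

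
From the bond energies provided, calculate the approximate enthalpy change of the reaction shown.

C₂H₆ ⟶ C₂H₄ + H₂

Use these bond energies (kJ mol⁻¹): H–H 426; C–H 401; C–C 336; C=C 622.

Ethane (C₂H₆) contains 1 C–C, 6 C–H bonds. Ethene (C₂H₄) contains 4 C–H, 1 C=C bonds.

Bonds broken (reactants):
  C–C: 1 × 336 = 336
  C–H: 6 × 401 = 2406
  Σ(broken) = 2742 kJ
Bonds formed (products):
  C–H: 4 × 401 = 1604
  C=C: 1 × 622 = 622
  H–H: 1 × 426 = 426
  Σ(formed) = 2652 kJ
ΔH = Σ(broken) − Σ(formed) = 2742 − 2652 = +90 kJ

ΔH ≈ +90 kJ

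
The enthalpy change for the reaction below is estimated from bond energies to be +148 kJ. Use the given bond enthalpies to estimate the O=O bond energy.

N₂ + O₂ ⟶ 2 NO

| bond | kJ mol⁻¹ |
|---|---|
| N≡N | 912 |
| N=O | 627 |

D(O=O) ≈ 490 kJ/mol

Let D be the O=O bond energy.
Σ(broken) = 1×912 + 1×D = 912 + D
Σ(formed) = 2×627 = 1254
ΔH = Σ(broken) − Σ(formed) = (912 + D) − (1254) = −342 + D
Setting this equal to +148 kJ gives D = 490 kJ/mol.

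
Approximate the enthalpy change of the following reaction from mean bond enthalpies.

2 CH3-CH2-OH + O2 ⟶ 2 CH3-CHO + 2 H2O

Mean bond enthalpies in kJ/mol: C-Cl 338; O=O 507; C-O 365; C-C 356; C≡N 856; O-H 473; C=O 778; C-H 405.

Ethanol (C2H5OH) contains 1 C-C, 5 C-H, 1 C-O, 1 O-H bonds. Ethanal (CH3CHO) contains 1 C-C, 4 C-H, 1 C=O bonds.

Bonds broken (reactants):
  C-C: 2 × 356 = 712
  C-H: 10 × 405 = 4050
  C-O: 2 × 365 = 730
  O-H: 2 × 473 = 946
  O=O: 1 × 507 = 507
  Σ(broken) = 6945 kJ
Bonds formed (products):
  C-C: 2 × 356 = 712
  C-H: 8 × 405 = 3240
  C=O: 2 × 778 = 1556
  O-H: 4 × 473 = 1892
  Σ(formed) = 7400 kJ
ΔH = Σ(broken) − Σ(formed) = 6945 − 7400 = −455 kJ

ΔH ≈ −455 kJ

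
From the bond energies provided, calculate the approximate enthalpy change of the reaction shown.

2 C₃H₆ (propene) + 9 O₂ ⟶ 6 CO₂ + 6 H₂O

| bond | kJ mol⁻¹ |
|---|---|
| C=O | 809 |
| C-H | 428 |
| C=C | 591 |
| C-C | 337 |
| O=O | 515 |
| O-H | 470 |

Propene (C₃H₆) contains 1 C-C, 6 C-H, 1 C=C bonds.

ΔH ≈ −3721 kJ

Bonds broken (reactants):
  C-C: 2 × 337 = 674
  C-H: 12 × 428 = 5136
  C=C: 2 × 591 = 1182
  O=O: 9 × 515 = 4635
  Σ(broken) = 11627 kJ
Bonds formed (products):
  C=O: 12 × 809 = 9708
  O-H: 12 × 470 = 5640
  Σ(formed) = 15348 kJ
ΔH = Σ(broken) − Σ(formed) = 11627 − 15348 = −3721 kJ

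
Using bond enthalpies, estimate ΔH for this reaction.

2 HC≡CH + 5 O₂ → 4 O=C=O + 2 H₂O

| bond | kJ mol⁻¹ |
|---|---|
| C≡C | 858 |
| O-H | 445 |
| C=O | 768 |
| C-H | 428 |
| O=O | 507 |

ΔH ≈ −1961 kJ

Bonds broken (reactants):
  C≡C: 2 × 858 = 1716
  C-H: 4 × 428 = 1712
  O=O: 5 × 507 = 2535
  Σ(broken) = 5963 kJ
Bonds formed (products):
  C=O: 8 × 768 = 6144
  O-H: 4 × 445 = 1780
  Σ(formed) = 7924 kJ
ΔH = Σ(broken) − Σ(formed) = 5963 − 7924 = −1961 kJ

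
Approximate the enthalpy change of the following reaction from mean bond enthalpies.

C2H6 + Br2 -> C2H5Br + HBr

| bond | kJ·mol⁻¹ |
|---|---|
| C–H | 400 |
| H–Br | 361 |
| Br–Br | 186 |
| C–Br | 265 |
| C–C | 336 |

Bonds broken (reactants):
  Br–Br: 1 × 186 = 186
  C–C: 1 × 336 = 336
  C–H: 6 × 400 = 2400
  Σ(broken) = 2922 kJ
Bonds formed (products):
  C–Br: 1 × 265 = 265
  C–C: 1 × 336 = 336
  C–H: 5 × 400 = 2000
  H–Br: 1 × 361 = 361
  Σ(formed) = 2962 kJ
ΔH = Σ(broken) − Σ(formed) = 2922 − 2962 = −40 kJ

ΔH ≈ −40 kJ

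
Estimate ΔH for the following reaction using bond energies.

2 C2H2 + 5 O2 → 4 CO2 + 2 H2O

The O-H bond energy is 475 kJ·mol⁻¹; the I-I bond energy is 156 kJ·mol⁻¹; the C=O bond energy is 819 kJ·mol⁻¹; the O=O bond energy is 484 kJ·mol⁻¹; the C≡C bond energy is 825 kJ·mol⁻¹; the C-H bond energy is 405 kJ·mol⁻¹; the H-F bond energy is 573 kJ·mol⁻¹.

Bonds broken (reactants):
  C≡C: 2 × 825 = 1650
  C-H: 4 × 405 = 1620
  O=O: 5 × 484 = 2420
  Σ(broken) = 5690 kJ
Bonds formed (products):
  C=O: 8 × 819 = 6552
  O-H: 4 × 475 = 1900
  Σ(formed) = 8452 kJ
ΔH = Σ(broken) − Σ(formed) = 5690 − 8452 = −2762 kJ

ΔH ≈ −2762 kJ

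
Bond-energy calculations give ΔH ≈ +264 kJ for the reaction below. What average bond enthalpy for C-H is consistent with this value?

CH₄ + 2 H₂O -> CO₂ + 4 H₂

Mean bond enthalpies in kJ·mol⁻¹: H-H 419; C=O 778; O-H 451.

D(C-H) ≈ 423 kJ/mol

Let D be the C-H bond energy.
Σ(broken) = 4×D + 4×451 = 1804 + 4D
Σ(formed) = 2×778 + 4×419 = 3232
ΔH = Σ(broken) − Σ(formed) = (1804 + 4D) − (3232) = −1428 + 4D
Setting this equal to +264 kJ gives 4D = 1692, so D = 423 kJ/mol.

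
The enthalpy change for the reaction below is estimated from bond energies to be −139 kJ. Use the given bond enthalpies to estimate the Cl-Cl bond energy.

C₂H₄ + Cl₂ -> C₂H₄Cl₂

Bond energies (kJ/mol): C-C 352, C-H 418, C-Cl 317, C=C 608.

Let D be the Cl-Cl bond energy.
Σ(broken) = 4×418 + 1×608 + 1×D = 2280 + D
Σ(formed) = 1×352 + 2×317 + 4×418 = 2658
ΔH = Σ(broken) − Σ(formed) = (2280 + D) − (2658) = −378 + D
Setting this equal to −139 kJ gives D = 239 kJ/mol.

D(Cl-Cl) ≈ 239 kJ/mol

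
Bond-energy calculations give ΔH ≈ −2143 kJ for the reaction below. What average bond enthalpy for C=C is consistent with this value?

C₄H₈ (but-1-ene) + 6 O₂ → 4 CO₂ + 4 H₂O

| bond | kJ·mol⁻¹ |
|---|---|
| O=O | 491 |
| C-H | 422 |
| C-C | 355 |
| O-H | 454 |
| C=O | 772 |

D(C=C) ≈ 633 kJ/mol

Let D be the C=C bond energy.
Σ(broken) = 2×355 + 8×422 + 1×D + 6×491 = 7032 + D
Σ(formed) = 8×772 + 8×454 = 9808
ΔH = Σ(broken) − Σ(formed) = (7032 + D) − (9808) = −2776 + D
Setting this equal to −2143 kJ gives D = 633 kJ/mol.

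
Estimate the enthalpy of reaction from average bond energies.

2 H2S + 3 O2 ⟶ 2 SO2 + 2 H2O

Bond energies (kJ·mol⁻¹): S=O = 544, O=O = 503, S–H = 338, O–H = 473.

ΔH ≈ −1207 kJ

Bonds broken (reactants):
  O=O: 3 × 503 = 1509
  S–H: 4 × 338 = 1352
  Σ(broken) = 2861 kJ
Bonds formed (products):
  O–H: 4 × 473 = 1892
  S=O: 4 × 544 = 2176
  Σ(formed) = 4068 kJ
ΔH = Σ(broken) − Σ(formed) = 2861 − 4068 = −1207 kJ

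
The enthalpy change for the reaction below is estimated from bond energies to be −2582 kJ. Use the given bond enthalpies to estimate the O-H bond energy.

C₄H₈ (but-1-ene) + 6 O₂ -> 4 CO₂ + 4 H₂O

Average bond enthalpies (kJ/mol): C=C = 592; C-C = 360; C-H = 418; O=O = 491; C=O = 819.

D(O-H) ≈ 454 kJ/mol

Let D be the O-H bond energy.
Σ(broken) = 2×360 + 8×418 + 1×592 + 6×491 = 7602
Σ(formed) = 8×819 + 8×D = 6552 + 8D
ΔH = Σ(broken) − Σ(formed) = (7602) − (6552 + 8D) = +1050 − 8D
Setting this equal to −2582 kJ gives 8D = 3632, so D = 454 kJ/mol.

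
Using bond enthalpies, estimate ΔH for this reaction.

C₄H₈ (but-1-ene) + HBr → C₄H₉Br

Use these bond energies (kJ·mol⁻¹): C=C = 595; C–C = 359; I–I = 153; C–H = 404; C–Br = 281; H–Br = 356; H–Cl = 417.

Bonds broken (reactants):
  C–C: 2 × 359 = 718
  C–H: 8 × 404 = 3232
  C=C: 1 × 595 = 595
  H–Br: 1 × 356 = 356
  Σ(broken) = 4901 kJ
Bonds formed (products):
  C–Br: 1 × 281 = 281
  C–C: 3 × 359 = 1077
  C–H: 9 × 404 = 3636
  Σ(formed) = 4994 kJ
ΔH = Σ(broken) − Σ(formed) = 4901 − 4994 = −93 kJ

ΔH ≈ −93 kJ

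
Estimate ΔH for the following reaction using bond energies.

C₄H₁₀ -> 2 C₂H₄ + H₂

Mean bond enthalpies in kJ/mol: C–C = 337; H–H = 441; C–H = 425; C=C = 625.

ΔH ≈ +170 kJ

Bonds broken (reactants):
  C–C: 3 × 337 = 1011
  C–H: 10 × 425 = 4250
  Σ(broken) = 5261 kJ
Bonds formed (products):
  C–H: 8 × 425 = 3400
  C=C: 2 × 625 = 1250
  H–H: 1 × 441 = 441
  Σ(formed) = 5091 kJ
ΔH = Σ(broken) − Σ(formed) = 5261 − 5091 = +170 kJ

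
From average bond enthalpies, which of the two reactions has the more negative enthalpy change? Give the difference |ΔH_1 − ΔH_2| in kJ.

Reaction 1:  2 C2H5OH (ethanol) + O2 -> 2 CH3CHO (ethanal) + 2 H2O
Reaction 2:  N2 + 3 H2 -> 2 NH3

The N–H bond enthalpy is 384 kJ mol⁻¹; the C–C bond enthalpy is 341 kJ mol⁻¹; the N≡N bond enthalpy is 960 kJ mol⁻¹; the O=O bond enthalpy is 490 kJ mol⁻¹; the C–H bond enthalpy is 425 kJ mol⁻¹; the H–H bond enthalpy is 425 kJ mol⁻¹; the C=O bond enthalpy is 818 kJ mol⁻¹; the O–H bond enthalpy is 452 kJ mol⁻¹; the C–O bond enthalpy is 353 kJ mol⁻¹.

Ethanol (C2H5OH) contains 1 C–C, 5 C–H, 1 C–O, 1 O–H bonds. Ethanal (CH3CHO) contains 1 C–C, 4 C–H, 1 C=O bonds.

Reaction 1, by 425 kJ

Reaction 1:
  Bonds broken (reactants):
    C–C: 2 × 341 = 682
    C–H: 10 × 425 = 4250
    C–O: 2 × 353 = 706
    O–H: 2 × 452 = 904
    O=O: 1 × 490 = 490
    Σ(broken) = 7032 kJ
  Bonds formed (products):
    C–C: 2 × 341 = 682
    C–H: 8 × 425 = 3400
    C=O: 2 × 818 = 1636
    O–H: 4 × 452 = 1808
    Σ(formed) = 7526 kJ
  ΔH_1 = 7032 − 7526 = −494 kJ
Reaction 2:
  Bonds broken (reactants):
    H–H: 3 × 425 = 1275
    N≡N: 1 × 960 = 960
    Σ(broken) = 2235 kJ
  Bonds formed (products):
    N–H: 6 × 384 = 2304
    Σ(formed) = 2304 kJ
  ΔH_2 = 2235 − 2304 = −69 kJ
ΔH_1 − ΔH_2 = −425 kJ, so reaction 1 has the more negative ΔH; |ΔH_1 − ΔH_2| = 425 kJ.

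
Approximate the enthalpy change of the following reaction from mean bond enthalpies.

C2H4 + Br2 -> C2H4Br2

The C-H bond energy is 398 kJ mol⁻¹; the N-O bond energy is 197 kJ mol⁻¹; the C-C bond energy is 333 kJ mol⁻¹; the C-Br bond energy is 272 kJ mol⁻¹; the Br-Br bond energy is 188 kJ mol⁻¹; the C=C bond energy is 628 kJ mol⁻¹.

ΔH ≈ −61 kJ

Bonds broken (reactants):
  Br-Br: 1 × 188 = 188
  C-H: 4 × 398 = 1592
  C=C: 1 × 628 = 628
  Σ(broken) = 2408 kJ
Bonds formed (products):
  C-Br: 2 × 272 = 544
  C-C: 1 × 333 = 333
  C-H: 4 × 398 = 1592
  Σ(formed) = 2469 kJ
ΔH = Σ(broken) − Σ(formed) = 2408 − 2469 = −61 kJ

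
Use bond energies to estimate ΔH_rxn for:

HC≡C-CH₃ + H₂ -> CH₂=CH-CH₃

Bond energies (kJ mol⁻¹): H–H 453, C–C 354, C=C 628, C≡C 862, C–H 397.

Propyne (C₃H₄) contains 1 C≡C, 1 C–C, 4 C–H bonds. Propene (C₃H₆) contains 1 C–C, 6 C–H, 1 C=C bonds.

Bonds broken (reactants):
  C≡C: 1 × 862 = 862
  C–C: 1 × 354 = 354
  C–H: 4 × 397 = 1588
  H–H: 1 × 453 = 453
  Σ(broken) = 3257 kJ
Bonds formed (products):
  C–C: 1 × 354 = 354
  C–H: 6 × 397 = 2382
  C=C: 1 × 628 = 628
  Σ(formed) = 3364 kJ
ΔH = Σ(broken) − Σ(formed) = 3257 − 3364 = −107 kJ

ΔH ≈ −107 kJ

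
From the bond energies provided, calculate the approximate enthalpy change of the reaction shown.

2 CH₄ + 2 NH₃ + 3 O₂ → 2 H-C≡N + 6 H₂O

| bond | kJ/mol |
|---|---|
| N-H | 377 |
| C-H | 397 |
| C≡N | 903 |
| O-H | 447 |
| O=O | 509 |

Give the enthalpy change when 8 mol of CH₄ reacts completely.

ΔH = −3996 kJ

Bonds broken (reactants):
  C-H: 8 × 397 = 3176
  N-H: 6 × 377 = 2262
  O=O: 3 × 509 = 1527
  Σ(broken) = 6965 kJ
Bonds formed (products):
  C≡N: 2 × 903 = 1806
  C-H: 2 × 397 = 794
  O-H: 12 × 447 = 5364
  Σ(formed) = 7964 kJ
ΔH = Σ(broken) − Σ(formed) = 6965 − 7964 = −999 kJ
For 4× the reaction as written: 4 × (−999) = −3996 kJ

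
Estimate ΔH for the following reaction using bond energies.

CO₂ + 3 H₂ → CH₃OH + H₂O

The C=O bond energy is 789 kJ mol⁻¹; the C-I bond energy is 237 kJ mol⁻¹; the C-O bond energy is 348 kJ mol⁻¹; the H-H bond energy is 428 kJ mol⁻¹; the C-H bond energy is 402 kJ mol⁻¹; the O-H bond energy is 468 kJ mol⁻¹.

Bonds broken (reactants):
  C=O: 2 × 789 = 1578
  H-H: 3 × 428 = 1284
  Σ(broken) = 2862 kJ
Bonds formed (products):
  C-H: 3 × 402 = 1206
  C-O: 1 × 348 = 348
  O-H: 3 × 468 = 1404
  Σ(formed) = 2958 kJ
ΔH = Σ(broken) − Σ(formed) = 2862 − 2958 = −96 kJ

ΔH ≈ −96 kJ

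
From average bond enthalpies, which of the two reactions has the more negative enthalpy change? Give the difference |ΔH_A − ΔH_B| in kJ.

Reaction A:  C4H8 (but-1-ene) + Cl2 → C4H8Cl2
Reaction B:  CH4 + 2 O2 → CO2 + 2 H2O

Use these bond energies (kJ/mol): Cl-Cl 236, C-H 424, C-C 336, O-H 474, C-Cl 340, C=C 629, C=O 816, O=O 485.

Reaction A:
  Bonds broken (reactants):
    C-C: 2 × 336 = 672
    C-H: 8 × 424 = 3392
    C=C: 1 × 629 = 629
    Cl-Cl: 1 × 236 = 236
    Σ(broken) = 4929 kJ
  Bonds formed (products):
    C-C: 3 × 336 = 1008
    C-Cl: 2 × 340 = 680
    C-H: 8 × 424 = 3392
    Σ(formed) = 5080 kJ
  ΔH_A = 4929 − 5080 = −151 kJ
Reaction B:
  Bonds broken (reactants):
    C-H: 4 × 424 = 1696
    O=O: 2 × 485 = 970
    Σ(broken) = 2666 kJ
  Bonds formed (products):
    C=O: 2 × 816 = 1632
    O-H: 4 × 474 = 1896
    Σ(formed) = 3528 kJ
  ΔH_B = 2666 − 3528 = −862 kJ
ΔH_A − ΔH_B = +711 kJ, so reaction B has the more negative ΔH; |ΔH_A − ΔH_B| = 711 kJ.

Reaction B, by 711 kJ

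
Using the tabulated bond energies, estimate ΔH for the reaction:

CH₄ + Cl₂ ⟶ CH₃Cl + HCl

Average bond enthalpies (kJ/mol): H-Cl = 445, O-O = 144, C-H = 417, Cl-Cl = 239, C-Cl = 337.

Bonds broken (reactants):
  C-H: 4 × 417 = 1668
  Cl-Cl: 1 × 239 = 239
  Σ(broken) = 1907 kJ
Bonds formed (products):
  C-Cl: 1 × 337 = 337
  C-H: 3 × 417 = 1251
  H-Cl: 1 × 445 = 445
  Σ(formed) = 2033 kJ
ΔH = Σ(broken) − Σ(formed) = 1907 − 2033 = −126 kJ

ΔH ≈ −126 kJ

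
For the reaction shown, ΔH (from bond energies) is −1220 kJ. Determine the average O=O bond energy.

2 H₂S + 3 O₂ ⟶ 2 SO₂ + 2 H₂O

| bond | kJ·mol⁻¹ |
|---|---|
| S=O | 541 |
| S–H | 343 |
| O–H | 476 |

D(O=O) ≈ 492 kJ/mol

Let D be the O=O bond energy.
Σ(broken) = 3×D + 4×343 = 1372 + 3D
Σ(formed) = 4×476 + 4×541 = 4068
ΔH = Σ(broken) − Σ(formed) = (1372 + 3D) − (4068) = −2696 + 3D
Setting this equal to −1220 kJ gives 3D = 1476, so D = 492 kJ/mol.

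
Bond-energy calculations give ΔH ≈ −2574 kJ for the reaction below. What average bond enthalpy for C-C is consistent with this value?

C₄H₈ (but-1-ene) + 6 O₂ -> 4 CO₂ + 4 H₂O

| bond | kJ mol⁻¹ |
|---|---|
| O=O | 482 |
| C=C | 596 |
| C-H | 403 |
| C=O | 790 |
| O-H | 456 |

Let D be the C-C bond energy.
Σ(broken) = 2×D + 8×403 + 1×596 + 6×482 = 6712 + 2D
Σ(formed) = 8×790 + 8×456 = 9968
ΔH = Σ(broken) − Σ(formed) = (6712 + 2D) − (9968) = −3256 + 2D
Setting this equal to −2574 kJ gives 2D = 682, so D = 341 kJ/mol.

D(C-C) ≈ 341 kJ/mol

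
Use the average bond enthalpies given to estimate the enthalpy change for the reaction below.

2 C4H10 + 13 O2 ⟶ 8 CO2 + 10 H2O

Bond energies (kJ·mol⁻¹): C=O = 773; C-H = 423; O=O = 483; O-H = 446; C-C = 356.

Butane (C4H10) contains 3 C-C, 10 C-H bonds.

Bonds broken (reactants):
  C-C: 6 × 356 = 2136
  C-H: 20 × 423 = 8460
  O=O: 13 × 483 = 6279
  Σ(broken) = 16875 kJ
Bonds formed (products):
  C=O: 16 × 773 = 12368
  O-H: 20 × 446 = 8920
  Σ(formed) = 21288 kJ
ΔH = Σ(broken) − Σ(formed) = 16875 − 21288 = −4413 kJ

ΔH ≈ −4413 kJ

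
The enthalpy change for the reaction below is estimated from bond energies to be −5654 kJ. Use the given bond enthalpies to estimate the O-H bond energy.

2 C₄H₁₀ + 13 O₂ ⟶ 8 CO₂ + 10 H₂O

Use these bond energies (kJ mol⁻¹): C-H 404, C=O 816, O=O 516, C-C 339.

Let D be the O-H bond energy.
Σ(broken) = 6×339 + 20×404 + 13×516 = 16822
Σ(formed) = 16×816 + 20×D = 13056 + 20D
ΔH = Σ(broken) − Σ(formed) = (16822) − (13056 + 20D) = +3766 − 20D
Setting this equal to −5654 kJ gives 20D = 9420, so D = 471 kJ/mol.

D(O-H) ≈ 471 kJ/mol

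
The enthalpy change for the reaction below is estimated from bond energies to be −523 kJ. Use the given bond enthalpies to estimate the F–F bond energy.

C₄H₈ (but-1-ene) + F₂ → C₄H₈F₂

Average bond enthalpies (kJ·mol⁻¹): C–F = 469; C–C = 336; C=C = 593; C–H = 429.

Let D be the F–F bond energy.
Σ(broken) = 2×336 + 8×429 + 1×593 + 1×D = 4697 + D
Σ(formed) = 3×336 + 2×469 + 8×429 = 5378
ΔH = Σ(broken) − Σ(formed) = (4697 + D) − (5378) = −681 + D
Setting this equal to −523 kJ gives D = 158 kJ/mol.

D(F–F) ≈ 158 kJ/mol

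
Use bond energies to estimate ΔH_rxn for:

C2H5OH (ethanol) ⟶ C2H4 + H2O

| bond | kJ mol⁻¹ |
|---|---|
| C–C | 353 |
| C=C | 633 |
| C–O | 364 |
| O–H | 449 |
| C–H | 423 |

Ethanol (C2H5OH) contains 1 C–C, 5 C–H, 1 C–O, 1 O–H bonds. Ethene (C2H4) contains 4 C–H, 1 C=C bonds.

Bonds broken (reactants):
  C–C: 1 × 353 = 353
  C–H: 5 × 423 = 2115
  C–O: 1 × 364 = 364
  O–H: 1 × 449 = 449
  Σ(broken) = 3281 kJ
Bonds formed (products):
  C–H: 4 × 423 = 1692
  C=C: 1 × 633 = 633
  O–H: 2 × 449 = 898
  Σ(formed) = 3223 kJ
ΔH = Σ(broken) − Σ(formed) = 3281 − 3223 = +58 kJ

ΔH ≈ +58 kJ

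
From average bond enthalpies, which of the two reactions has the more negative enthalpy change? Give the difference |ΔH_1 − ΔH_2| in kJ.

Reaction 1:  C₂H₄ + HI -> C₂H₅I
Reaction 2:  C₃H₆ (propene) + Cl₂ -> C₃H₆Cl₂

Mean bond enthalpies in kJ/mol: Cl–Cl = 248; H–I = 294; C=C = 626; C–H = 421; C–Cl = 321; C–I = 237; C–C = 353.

Reaction 1:
  Bonds broken (reactants):
    C–H: 4 × 421 = 1684
    C=C: 1 × 626 = 626
    H–I: 1 × 294 = 294
    Σ(broken) = 2604 kJ
  Bonds formed (products):
    C–C: 1 × 353 = 353
    C–H: 5 × 421 = 2105
    C–I: 1 × 237 = 237
    Σ(formed) = 2695 kJ
  ΔH_1 = 2604 − 2695 = −91 kJ
Reaction 2:
  Bonds broken (reactants):
    C–C: 1 × 353 = 353
    C–H: 6 × 421 = 2526
    C=C: 1 × 626 = 626
    Cl–Cl: 1 × 248 = 248
    Σ(broken) = 3753 kJ
  Bonds formed (products):
    C–C: 2 × 353 = 706
    C–Cl: 2 × 321 = 642
    C–H: 6 × 421 = 2526
    Σ(formed) = 3874 kJ
  ΔH_2 = 3753 − 3874 = −121 kJ
ΔH_1 − ΔH_2 = +30 kJ, so reaction 2 has the more negative ΔH; |ΔH_1 − ΔH_2| = 30 kJ.

Reaction 2, by 30 kJ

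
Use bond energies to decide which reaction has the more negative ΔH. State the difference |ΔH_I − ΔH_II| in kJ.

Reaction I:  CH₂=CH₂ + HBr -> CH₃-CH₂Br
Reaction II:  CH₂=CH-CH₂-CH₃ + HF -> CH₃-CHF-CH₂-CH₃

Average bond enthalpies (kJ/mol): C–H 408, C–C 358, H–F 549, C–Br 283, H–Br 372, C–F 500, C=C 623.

Reaction I:
  Bonds broken (reactants):
    C–H: 4 × 408 = 1632
    C=C: 1 × 623 = 623
    H–Br: 1 × 372 = 372
    Σ(broken) = 2627 kJ
  Bonds formed (products):
    C–Br: 1 × 283 = 283
    C–C: 1 × 358 = 358
    C–H: 5 × 408 = 2040
    Σ(formed) = 2681 kJ
  ΔH_I = 2627 − 2681 = −54 kJ
Reaction II:
  Bonds broken (reactants):
    C–C: 2 × 358 = 716
    C–H: 8 × 408 = 3264
    C=C: 1 × 623 = 623
    H–F: 1 × 549 = 549
    Σ(broken) = 5152 kJ
  Bonds formed (products):
    C–C: 3 × 358 = 1074
    C–F: 1 × 500 = 500
    C–H: 9 × 408 = 3672
    Σ(formed) = 5246 kJ
  ΔH_II = 5152 − 5246 = −94 kJ
ΔH_I − ΔH_II = +40 kJ, so reaction II has the more negative ΔH; |ΔH_I − ΔH_II| = 40 kJ.

Reaction II, by 40 kJ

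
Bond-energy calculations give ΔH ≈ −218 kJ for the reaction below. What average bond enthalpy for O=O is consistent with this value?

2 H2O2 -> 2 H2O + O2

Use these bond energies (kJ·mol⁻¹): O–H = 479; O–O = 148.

Let D be the O=O bond energy.
Σ(broken) = 4×479 + 2×148 = 2212
Σ(formed) = 4×479 + 1×D = 1916 + D
ΔH = Σ(broken) − Σ(formed) = (2212) − (1916 + D) = +296 − D
Setting this equal to −218 kJ gives D = 514 kJ/mol.

D(O=O) ≈ 514 kJ/mol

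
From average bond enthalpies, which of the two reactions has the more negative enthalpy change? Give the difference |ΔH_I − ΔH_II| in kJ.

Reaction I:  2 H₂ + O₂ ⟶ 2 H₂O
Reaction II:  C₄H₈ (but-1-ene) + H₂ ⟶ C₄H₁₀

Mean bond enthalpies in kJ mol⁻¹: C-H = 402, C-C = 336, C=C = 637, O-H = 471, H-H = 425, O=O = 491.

Reaction I, by 465 kJ

Reaction I:
  Bonds broken (reactants):
    H-H: 2 × 425 = 850
    O=O: 1 × 491 = 491
    Σ(broken) = 1341 kJ
  Bonds formed (products):
    O-H: 4 × 471 = 1884
    Σ(formed) = 1884 kJ
  ΔH_I = 1341 − 1884 = −543 kJ
Reaction II:
  Bonds broken (reactants):
    C-C: 2 × 336 = 672
    C-H: 8 × 402 = 3216
    C=C: 1 × 637 = 637
    H-H: 1 × 425 = 425
    Σ(broken) = 4950 kJ
  Bonds formed (products):
    C-C: 3 × 336 = 1008
    C-H: 10 × 402 = 4020
    Σ(formed) = 5028 kJ
  ΔH_II = 4950 − 5028 = −78 kJ
ΔH_I − ΔH_II = −465 kJ, so reaction I has the more negative ΔH; |ΔH_I − ΔH_II| = 465 kJ.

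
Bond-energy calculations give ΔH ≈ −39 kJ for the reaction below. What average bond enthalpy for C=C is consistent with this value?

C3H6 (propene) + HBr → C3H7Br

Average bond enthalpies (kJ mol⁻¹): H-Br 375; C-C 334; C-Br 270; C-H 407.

D(C=C) ≈ 597 kJ/mol

Let D be the C=C bond energy.
Σ(broken) = 1×334 + 6×407 + 1×D + 1×375 = 3151 + D
Σ(formed) = 1×270 + 2×334 + 7×407 = 3787
ΔH = Σ(broken) − Σ(formed) = (3151 + D) − (3787) = −636 + D
Setting this equal to −39 kJ gives D = 597 kJ/mol.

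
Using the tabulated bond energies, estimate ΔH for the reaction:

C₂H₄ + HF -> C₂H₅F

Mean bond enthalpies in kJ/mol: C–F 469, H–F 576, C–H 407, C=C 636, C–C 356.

Bonds broken (reactants):
  C–H: 4 × 407 = 1628
  C=C: 1 × 636 = 636
  H–F: 1 × 576 = 576
  Σ(broken) = 2840 kJ
Bonds formed (products):
  C–C: 1 × 356 = 356
  C–F: 1 × 469 = 469
  C–H: 5 × 407 = 2035
  Σ(formed) = 2860 kJ
ΔH = Σ(broken) − Σ(formed) = 2840 − 2860 = −20 kJ

ΔH ≈ −20 kJ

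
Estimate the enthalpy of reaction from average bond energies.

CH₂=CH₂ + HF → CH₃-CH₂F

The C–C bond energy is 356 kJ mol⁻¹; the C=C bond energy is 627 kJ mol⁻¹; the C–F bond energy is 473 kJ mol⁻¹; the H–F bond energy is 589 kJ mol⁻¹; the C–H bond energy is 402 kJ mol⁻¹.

Bonds broken (reactants):
  C–H: 4 × 402 = 1608
  C=C: 1 × 627 = 627
  H–F: 1 × 589 = 589
  Σ(broken) = 2824 kJ
Bonds formed (products):
  C–C: 1 × 356 = 356
  C–F: 1 × 473 = 473
  C–H: 5 × 402 = 2010
  Σ(formed) = 2839 kJ
ΔH = Σ(broken) − Σ(formed) = 2824 − 2839 = −15 kJ

ΔH ≈ −15 kJ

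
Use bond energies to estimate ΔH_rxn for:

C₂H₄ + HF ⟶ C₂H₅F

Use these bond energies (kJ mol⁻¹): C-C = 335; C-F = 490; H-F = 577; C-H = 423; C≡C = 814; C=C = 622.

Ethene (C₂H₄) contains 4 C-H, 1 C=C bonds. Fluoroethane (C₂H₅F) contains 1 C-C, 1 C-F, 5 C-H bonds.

Bonds broken (reactants):
  C-H: 4 × 423 = 1692
  C=C: 1 × 622 = 622
  H-F: 1 × 577 = 577
  Σ(broken) = 2891 kJ
Bonds formed (products):
  C-C: 1 × 335 = 335
  C-F: 1 × 490 = 490
  C-H: 5 × 423 = 2115
  Σ(formed) = 2940 kJ
ΔH = Σ(broken) − Σ(formed) = 2891 − 2940 = −49 kJ

ΔH ≈ −49 kJ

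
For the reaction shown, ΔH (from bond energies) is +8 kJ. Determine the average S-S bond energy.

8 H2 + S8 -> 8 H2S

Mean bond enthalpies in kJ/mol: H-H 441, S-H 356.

D(S-S) ≈ 272 kJ/mol

Let D be the S-S bond energy.
Σ(broken) = 8×441 + 8×D = 3528 + 8D
Σ(formed) = 16×356 = 5696
ΔH = Σ(broken) − Σ(formed) = (3528 + 8D) − (5696) = −2168 + 8D
Setting this equal to +8 kJ gives 8D = 2176, so D = 272 kJ/mol.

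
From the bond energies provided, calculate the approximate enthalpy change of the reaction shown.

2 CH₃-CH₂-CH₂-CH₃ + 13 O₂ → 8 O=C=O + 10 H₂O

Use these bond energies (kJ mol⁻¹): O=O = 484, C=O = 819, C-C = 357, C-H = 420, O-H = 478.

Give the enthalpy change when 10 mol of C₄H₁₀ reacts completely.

ΔH = −29150 kJ

Bonds broken (reactants):
  C-C: 6 × 357 = 2142
  C-H: 20 × 420 = 8400
  O=O: 13 × 484 = 6292
  Σ(broken) = 16834 kJ
Bonds formed (products):
  C=O: 16 × 819 = 13104
  O-H: 20 × 478 = 9560
  Σ(formed) = 22664 kJ
ΔH = Σ(broken) − Σ(formed) = 16834 − 22664 = −5830 kJ
For 5× the reaction as written: 5 × (−5830) = −29150 kJ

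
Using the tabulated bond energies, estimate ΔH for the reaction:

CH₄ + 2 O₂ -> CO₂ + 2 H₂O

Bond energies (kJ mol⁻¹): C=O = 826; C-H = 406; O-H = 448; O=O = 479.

ΔH ≈ −862 kJ

Bonds broken (reactants):
  C-H: 4 × 406 = 1624
  O=O: 2 × 479 = 958
  Σ(broken) = 2582 kJ
Bonds formed (products):
  C=O: 2 × 826 = 1652
  O-H: 4 × 448 = 1792
  Σ(formed) = 3444 kJ
ΔH = Σ(broken) − Σ(formed) = 2582 − 3444 = −862 kJ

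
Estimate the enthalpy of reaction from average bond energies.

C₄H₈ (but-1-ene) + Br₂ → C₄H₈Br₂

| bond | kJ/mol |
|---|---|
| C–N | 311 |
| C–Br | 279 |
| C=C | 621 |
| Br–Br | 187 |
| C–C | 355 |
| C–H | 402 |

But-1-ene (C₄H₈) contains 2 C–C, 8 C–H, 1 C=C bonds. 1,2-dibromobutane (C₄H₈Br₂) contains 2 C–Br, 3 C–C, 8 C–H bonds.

ΔH ≈ −105 kJ

Bonds broken (reactants):
  Br–Br: 1 × 187 = 187
  C–C: 2 × 355 = 710
  C–H: 8 × 402 = 3216
  C=C: 1 × 621 = 621
  Σ(broken) = 4734 kJ
Bonds formed (products):
  C–Br: 2 × 279 = 558
  C–C: 3 × 355 = 1065
  C–H: 8 × 402 = 3216
  Σ(formed) = 4839 kJ
ΔH = Σ(broken) − Σ(formed) = 4734 − 4839 = −105 kJ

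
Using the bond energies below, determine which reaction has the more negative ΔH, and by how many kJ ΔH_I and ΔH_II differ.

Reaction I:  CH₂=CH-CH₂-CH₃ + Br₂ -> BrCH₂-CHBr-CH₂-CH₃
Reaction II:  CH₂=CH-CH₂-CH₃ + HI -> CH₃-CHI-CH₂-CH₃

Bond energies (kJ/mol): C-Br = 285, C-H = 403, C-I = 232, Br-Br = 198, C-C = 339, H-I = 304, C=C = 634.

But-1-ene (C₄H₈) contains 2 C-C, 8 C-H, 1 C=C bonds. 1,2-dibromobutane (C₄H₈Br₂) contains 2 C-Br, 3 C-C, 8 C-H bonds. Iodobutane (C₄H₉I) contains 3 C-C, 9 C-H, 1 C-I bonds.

Reaction I, by 41 kJ

Reaction I:
  Bonds broken (reactants):
    Br-Br: 1 × 198 = 198
    C-C: 2 × 339 = 678
    C-H: 8 × 403 = 3224
    C=C: 1 × 634 = 634
    Σ(broken) = 4734 kJ
  Bonds formed (products):
    C-Br: 2 × 285 = 570
    C-C: 3 × 339 = 1017
    C-H: 8 × 403 = 3224
    Σ(formed) = 4811 kJ
  ΔH_I = 4734 − 4811 = −77 kJ
Reaction II:
  Bonds broken (reactants):
    C-C: 2 × 339 = 678
    C-H: 8 × 403 = 3224
    C=C: 1 × 634 = 634
    H-I: 1 × 304 = 304
    Σ(broken) = 4840 kJ
  Bonds formed (products):
    C-C: 3 × 339 = 1017
    C-H: 9 × 403 = 3627
    C-I: 1 × 232 = 232
    Σ(formed) = 4876 kJ
  ΔH_II = 4840 − 4876 = −36 kJ
ΔH_I − ΔH_II = −41 kJ, so reaction I has the more negative ΔH; |ΔH_I − ΔH_II| = 41 kJ.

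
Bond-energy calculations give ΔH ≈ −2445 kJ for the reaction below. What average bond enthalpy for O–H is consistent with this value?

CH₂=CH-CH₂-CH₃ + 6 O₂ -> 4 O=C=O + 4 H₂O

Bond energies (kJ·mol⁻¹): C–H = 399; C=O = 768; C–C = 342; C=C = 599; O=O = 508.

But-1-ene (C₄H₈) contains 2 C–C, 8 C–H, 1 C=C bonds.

D(O–H) ≈ 478 kJ/mol

Let D be the O–H bond energy.
Σ(broken) = 2×342 + 8×399 + 1×599 + 6×508 = 7523
Σ(formed) = 8×768 + 8×D = 6144 + 8D
ΔH = Σ(broken) − Σ(formed) = (7523) − (6144 + 8D) = +1379 − 8D
Setting this equal to −2445 kJ gives 8D = 3824, so D = 478 kJ/mol.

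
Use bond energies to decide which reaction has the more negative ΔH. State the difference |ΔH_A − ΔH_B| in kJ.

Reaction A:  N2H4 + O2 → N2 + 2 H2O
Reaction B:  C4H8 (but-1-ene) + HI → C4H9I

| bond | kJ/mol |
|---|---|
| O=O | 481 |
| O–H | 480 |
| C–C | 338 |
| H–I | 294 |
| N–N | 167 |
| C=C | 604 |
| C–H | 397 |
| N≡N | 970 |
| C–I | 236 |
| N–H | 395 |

Reaction A, by 589 kJ

Reaction A:
  Bonds broken (reactants):
    N–H: 4 × 395 = 1580
    N–N: 1 × 167 = 167
    O=O: 1 × 481 = 481
    Σ(broken) = 2228 kJ
  Bonds formed (products):
    N≡N: 1 × 970 = 970
    O–H: 4 × 480 = 1920
    Σ(formed) = 2890 kJ
  ΔH_A = 2228 − 2890 = −662 kJ
Reaction B:
  Bonds broken (reactants):
    C–C: 2 × 338 = 676
    C–H: 8 × 397 = 3176
    C=C: 1 × 604 = 604
    H–I: 1 × 294 = 294
    Σ(broken) = 4750 kJ
  Bonds formed (products):
    C–C: 3 × 338 = 1014
    C–H: 9 × 397 = 3573
    C–I: 1 × 236 = 236
    Σ(formed) = 4823 kJ
  ΔH_B = 4750 − 4823 = −73 kJ
ΔH_A − ΔH_B = −589 kJ, so reaction A has the more negative ΔH; |ΔH_A − ΔH_B| = 589 kJ.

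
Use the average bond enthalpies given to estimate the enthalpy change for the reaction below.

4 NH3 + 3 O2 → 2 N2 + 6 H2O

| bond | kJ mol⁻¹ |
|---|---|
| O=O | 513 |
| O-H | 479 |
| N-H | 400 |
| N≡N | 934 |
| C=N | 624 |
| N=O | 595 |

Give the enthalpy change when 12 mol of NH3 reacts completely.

ΔH = −3831 kJ

Bonds broken (reactants):
  N-H: 12 × 400 = 4800
  O=O: 3 × 513 = 1539
  Σ(broken) = 6339 kJ
Bonds formed (products):
  N≡N: 2 × 934 = 1868
  O-H: 12 × 479 = 5748
  Σ(formed) = 7616 kJ
ΔH = Σ(broken) − Σ(formed) = 6339 − 7616 = −1277 kJ
For 3× the reaction as written: 3 × (−1277) = −3831 kJ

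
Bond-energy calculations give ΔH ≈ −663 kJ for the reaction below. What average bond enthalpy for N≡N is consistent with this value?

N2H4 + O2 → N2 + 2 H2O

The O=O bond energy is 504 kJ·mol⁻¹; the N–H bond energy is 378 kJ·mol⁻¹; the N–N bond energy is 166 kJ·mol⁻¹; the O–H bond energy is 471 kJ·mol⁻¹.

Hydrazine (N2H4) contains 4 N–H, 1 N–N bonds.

D(N≡N) ≈ 961 kJ/mol

Let D be the N≡N bond energy.
Σ(broken) = 4×378 + 1×166 + 1×504 = 2182
Σ(formed) = 1×D + 4×471 = 1884 + D
ΔH = Σ(broken) − Σ(formed) = (2182) − (1884 + D) = +298 − D
Setting this equal to −663 kJ gives D = 961 kJ/mol.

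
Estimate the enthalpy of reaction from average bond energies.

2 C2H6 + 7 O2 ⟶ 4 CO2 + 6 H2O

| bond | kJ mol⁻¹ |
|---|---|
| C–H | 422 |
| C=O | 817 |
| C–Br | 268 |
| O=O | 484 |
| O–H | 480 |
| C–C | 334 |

Bonds broken (reactants):
  C–C: 2 × 334 = 668
  C–H: 12 × 422 = 5064
  O=O: 7 × 484 = 3388
  Σ(broken) = 9120 kJ
Bonds formed (products):
  C=O: 8 × 817 = 6536
  O–H: 12 × 480 = 5760
  Σ(formed) = 12296 kJ
ΔH = Σ(broken) − Σ(formed) = 9120 − 12296 = −3176 kJ

ΔH ≈ −3176 kJ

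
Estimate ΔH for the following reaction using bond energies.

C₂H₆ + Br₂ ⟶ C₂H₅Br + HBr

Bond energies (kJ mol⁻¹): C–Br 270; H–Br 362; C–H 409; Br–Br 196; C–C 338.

ΔH ≈ −27 kJ

Bonds broken (reactants):
  Br–Br: 1 × 196 = 196
  C–C: 1 × 338 = 338
  C–H: 6 × 409 = 2454
  Σ(broken) = 2988 kJ
Bonds formed (products):
  C–Br: 1 × 270 = 270
  C–C: 1 × 338 = 338
  C–H: 5 × 409 = 2045
  H–Br: 1 × 362 = 362
  Σ(formed) = 3015 kJ
ΔH = Σ(broken) − Σ(formed) = 2988 − 3015 = −27 kJ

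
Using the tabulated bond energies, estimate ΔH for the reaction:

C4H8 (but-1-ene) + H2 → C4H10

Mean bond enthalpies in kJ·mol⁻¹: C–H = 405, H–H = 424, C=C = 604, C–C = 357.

ΔH ≈ −139 kJ

Bonds broken (reactants):
  C–C: 2 × 357 = 714
  C–H: 8 × 405 = 3240
  C=C: 1 × 604 = 604
  H–H: 1 × 424 = 424
  Σ(broken) = 4982 kJ
Bonds formed (products):
  C–C: 3 × 357 = 1071
  C–H: 10 × 405 = 4050
  Σ(formed) = 5121 kJ
ΔH = Σ(broken) − Σ(formed) = 4982 − 5121 = −139 kJ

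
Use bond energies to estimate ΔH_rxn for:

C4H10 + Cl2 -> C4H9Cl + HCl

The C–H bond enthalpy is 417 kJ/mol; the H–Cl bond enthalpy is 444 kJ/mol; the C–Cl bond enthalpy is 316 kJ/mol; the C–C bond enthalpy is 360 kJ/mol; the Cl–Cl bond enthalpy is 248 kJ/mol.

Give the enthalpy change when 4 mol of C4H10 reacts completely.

Bonds broken (reactants):
  C–C: 3 × 360 = 1080
  C–H: 10 × 417 = 4170
  Cl–Cl: 1 × 248 = 248
  Σ(broken) = 5498 kJ
Bonds formed (products):
  C–C: 3 × 360 = 1080
  C–Cl: 1 × 316 = 316
  C–H: 9 × 417 = 3753
  H–Cl: 1 × 444 = 444
  Σ(formed) = 5593 kJ
ΔH = Σ(broken) − Σ(formed) = 5498 − 5593 = −95 kJ
For 4× the reaction as written: 4 × (−95) = −380 kJ

ΔH = −380 kJ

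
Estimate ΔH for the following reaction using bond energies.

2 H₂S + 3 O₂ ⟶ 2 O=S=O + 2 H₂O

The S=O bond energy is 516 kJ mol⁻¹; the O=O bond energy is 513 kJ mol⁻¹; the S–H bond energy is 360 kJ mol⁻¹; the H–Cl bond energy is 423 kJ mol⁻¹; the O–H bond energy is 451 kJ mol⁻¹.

ΔH ≈ −889 kJ

Bonds broken (reactants):
  O=O: 3 × 513 = 1539
  S–H: 4 × 360 = 1440
  Σ(broken) = 2979 kJ
Bonds formed (products):
  O–H: 4 × 451 = 1804
  S=O: 4 × 516 = 2064
  Σ(formed) = 3868 kJ
ΔH = Σ(broken) − Σ(formed) = 2979 − 3868 = −889 kJ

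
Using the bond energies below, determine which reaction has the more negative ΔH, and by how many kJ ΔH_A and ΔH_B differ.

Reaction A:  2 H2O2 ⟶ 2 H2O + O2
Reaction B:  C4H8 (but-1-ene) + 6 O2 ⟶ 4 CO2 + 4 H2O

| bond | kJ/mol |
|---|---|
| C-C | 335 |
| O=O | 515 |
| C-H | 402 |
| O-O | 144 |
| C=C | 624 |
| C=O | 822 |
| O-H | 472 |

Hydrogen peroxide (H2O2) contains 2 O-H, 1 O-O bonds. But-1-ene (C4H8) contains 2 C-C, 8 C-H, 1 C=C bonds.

Reaction B, by 2525 kJ

Reaction A:
  Bonds broken (reactants):
    O-H: 4 × 472 = 1888
    O-O: 2 × 144 = 288
    Σ(broken) = 2176 kJ
  Bonds formed (products):
    O-H: 4 × 472 = 1888
    O=O: 1 × 515 = 515
    Σ(formed) = 2403 kJ
  ΔH_A = 2176 − 2403 = −227 kJ
Reaction B:
  Bonds broken (reactants):
    C-C: 2 × 335 = 670
    C-H: 8 × 402 = 3216
    C=C: 1 × 624 = 624
    O=O: 6 × 515 = 3090
    Σ(broken) = 7600 kJ
  Bonds formed (products):
    C=O: 8 × 822 = 6576
    O-H: 8 × 472 = 3776
    Σ(formed) = 10352 kJ
  ΔH_B = 7600 − 10352 = −2752 kJ
ΔH_A − ΔH_B = +2525 kJ, so reaction B has the more negative ΔH; |ΔH_A − ΔH_B| = 2525 kJ.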